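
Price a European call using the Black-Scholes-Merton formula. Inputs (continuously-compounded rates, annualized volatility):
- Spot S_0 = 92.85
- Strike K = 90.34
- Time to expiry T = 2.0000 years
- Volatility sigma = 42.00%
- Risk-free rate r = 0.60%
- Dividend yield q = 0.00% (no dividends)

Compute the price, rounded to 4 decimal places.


d1 = (ln(S/K) + (r - q + 0.5*sigma^2) * T) / (sigma * sqrt(T)) = 0.36332655
d2 = d1 - sigma * sqrt(T) = -0.23064315
exp(-rT) = 0.98807171; exp(-qT) = 1.00000000
C = S_0 * exp(-qT) * N(d1) - K * exp(-rT) * N(d2)
N(d1) = 0.64181952; N(d2) = 0.40879602
C = 92.8500 * 1.00000000 * 0.64181952 - 90.3400 * 0.98807171 * 0.40879602 = 23.1028

Answer: Price = 23.1028


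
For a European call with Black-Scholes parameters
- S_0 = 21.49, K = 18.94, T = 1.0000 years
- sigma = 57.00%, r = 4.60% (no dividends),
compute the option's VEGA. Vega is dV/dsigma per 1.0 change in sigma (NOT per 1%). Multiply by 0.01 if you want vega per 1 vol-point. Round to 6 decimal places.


d1 = 0.5873010928; d2 = 0.0173010928
phi(d1) = 0.3357461804; exp(-qT) = 1.0000000000; exp(-rT) = 0.9550419622
Vega = S * exp(-qT) * phi(d1) * sqrt(T) = 21.4900 * 1.0000000000 * 0.3357461804 * 1.0000000000 = 7.215185

Answer: Vega = 7.215185


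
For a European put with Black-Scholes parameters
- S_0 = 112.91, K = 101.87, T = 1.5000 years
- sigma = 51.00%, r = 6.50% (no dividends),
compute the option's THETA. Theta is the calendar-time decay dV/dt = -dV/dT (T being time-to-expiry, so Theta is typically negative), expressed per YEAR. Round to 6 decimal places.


Answer: Theta = -4.692423

Derivation:
d1 = 0.6331347440; d2 = 0.0085148596
phi(d1) = 0.3264859592; exp(-qT) = 1.0000000000; exp(-rT) = 0.9071023416
Theta = -S*exp(-qT)*phi(d1)*sigma/(2*sqrt(T)) + r*K*exp(-rT)*N(-d2) - q*S*exp(-qT)*N(-d1)
N(-d1) = 0.2633228276; N(-d2) = 0.4966031036; sqrt(T) = 1.2247448714
Term 1 = -112.9100 * 1.0000000000 * 0.3264859592 * 0.5100 / (2 * 1.2247448714) = -7.6752312103
Term 2 = 0.0650 * 101.8700 * 0.9071023416 * 0.4966031036 = 2.9828085566
Term 3 = 0 (no dividend yield, q = 0)
Theta = -7.6752312103 + (2.9828085566) + (0.0000000000) = -4.692423


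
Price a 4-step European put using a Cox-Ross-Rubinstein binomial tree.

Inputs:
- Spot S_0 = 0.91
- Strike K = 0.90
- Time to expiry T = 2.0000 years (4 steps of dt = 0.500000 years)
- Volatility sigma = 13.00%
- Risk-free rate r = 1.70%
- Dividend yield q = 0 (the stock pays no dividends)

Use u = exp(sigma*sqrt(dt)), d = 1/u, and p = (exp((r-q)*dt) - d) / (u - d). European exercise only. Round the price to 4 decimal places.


dt = T/N = 0.500000
u = exp(sigma*sqrt(dt)) = 1.096281; d = 1/u = 0.912175
p = (exp((r-q)*dt) - d) / (u - d) = 0.523401
Discount per step: exp(-r*dt) = 0.991536
Stock lattice S(k, i) with i counting down-moves:
  k=0: S(0,0) = 0.9100
  k=1: S(1,0) = 0.9976; S(1,1) = 0.8301
  k=2: S(2,0) = 1.0937; S(2,1) = 0.9100; S(2,2) = 0.7572
  k=3: S(3,0) = 1.1990; S(3,1) = 0.9976; S(3,2) = 0.8301; S(3,3) = 0.6907
  k=4: S(4,0) = 1.3144; S(4,1) = 1.0937; S(4,2) = 0.9100; S(4,3) = 0.7572; S(4,4) = 0.6300
Terminal payoffs V(N, i) = max(K - S_T, 0):
  V(4,0) = 0.000000; V(4,1) = 0.000000; V(4,2) = 0.000000; V(4,3) = 0.142823; V(4,4) = 0.269982
Backward induction: V(k, i) = exp(-r*dt) * [p * V(k+1, i) + (1-p) * V(k+1, i+1)].
  V(3,0) = exp(-r*dt) * [p*0.000000 + (1-p)*0.000000] = 0.000000
  V(3,1) = exp(-r*dt) * [p*0.000000 + (1-p)*0.000000] = 0.000000
  V(3,2) = exp(-r*dt) * [p*0.000000 + (1-p)*0.142823] = 0.067493
  V(3,3) = exp(-r*dt) * [p*0.142823 + (1-p)*0.269982] = 0.201705
  V(2,0) = exp(-r*dt) * [p*0.000000 + (1-p)*0.000000] = 0.000000
  V(2,1) = exp(-r*dt) * [p*0.000000 + (1-p)*0.067493] = 0.031895
  V(2,2) = exp(-r*dt) * [p*0.067493 + (1-p)*0.201705] = 0.130346
  V(1,0) = exp(-r*dt) * [p*0.000000 + (1-p)*0.031895] = 0.015072
  V(1,1) = exp(-r*dt) * [p*0.031895 + (1-p)*0.130346] = 0.078149
  V(0,0) = exp(-r*dt) * [p*0.015072 + (1-p)*0.078149] = 0.044753

Answer: Price = V(0,0) = 0.0448


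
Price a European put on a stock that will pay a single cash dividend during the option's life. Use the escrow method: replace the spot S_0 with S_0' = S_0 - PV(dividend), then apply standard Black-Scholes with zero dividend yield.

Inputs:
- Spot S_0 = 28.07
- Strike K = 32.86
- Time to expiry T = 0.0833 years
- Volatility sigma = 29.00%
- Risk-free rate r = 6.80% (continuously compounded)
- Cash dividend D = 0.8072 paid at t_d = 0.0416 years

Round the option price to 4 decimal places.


Answer: Price = 5.4229

Derivation:
PV(D) = D * exp(-r * t_d) = 0.8072 * 0.99717520 = 0.80491982
S_0' = S_0 - PV(D) = 28.0700 - 0.80491982 = 27.26508018
d1 = (ln(S_0'/K) + (r + sigma^2/2)*T) / (sigma*sqrt(T)) = -2.12048035
d2 = d1 - sigma*sqrt(T) = -2.20417939
exp(-rT) = 0.99435161
N(-d1) = 0.98301722; N(-d2) = 0.98624413
P = K * exp(-rT) * N(-d2) - S_0' * N(-d1) = 32.8600 * 0.99435161 * 0.98624413 - 27.26508018 * 0.98301722 = 5.4229


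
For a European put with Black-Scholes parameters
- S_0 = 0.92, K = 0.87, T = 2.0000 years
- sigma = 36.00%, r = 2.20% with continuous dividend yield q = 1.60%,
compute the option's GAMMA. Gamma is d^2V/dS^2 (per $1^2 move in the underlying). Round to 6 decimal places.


Answer: Gamma = 0.765131

Derivation:
d1 = 0.3878882536; d2 = -0.1212286289
phi(d1) = 0.3700314852; exp(-qT) = 0.9685065821; exp(-rT) = 0.9569539575
Gamma = exp(-qT) * phi(d1) / (S * sigma * sqrt(T)) = 0.9685065821 * 0.3700314852 / (0.9200 * 0.3600 * 1.4142135624) = 0.765131


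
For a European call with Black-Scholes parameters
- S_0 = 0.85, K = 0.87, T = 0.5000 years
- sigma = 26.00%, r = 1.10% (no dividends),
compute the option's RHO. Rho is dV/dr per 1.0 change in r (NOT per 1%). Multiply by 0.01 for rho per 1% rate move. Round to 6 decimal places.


d1 = -0.0046607157; d2 = -0.1885084789
phi(d1) = 0.3989379475; exp(-qT) = 1.0000000000; exp(-rT) = 0.9945150973
N(d2) = 0.4252390348
Rho = K*T*exp(-rT)*N(d2) = 0.8700 * 0.5000 * 0.9945150973 * 0.4252390348 = 0.183964

Answer: Rho = 0.183964


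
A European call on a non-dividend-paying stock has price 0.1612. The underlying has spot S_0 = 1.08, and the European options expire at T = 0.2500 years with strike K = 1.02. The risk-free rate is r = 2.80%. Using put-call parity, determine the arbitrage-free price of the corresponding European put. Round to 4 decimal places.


Put-call parity: C - P = S_0 * exp(-qT) - K * exp(-rT).
S_0 * exp(-qT) = 1.0800 * 1.00000000 = 1.08000000
K * exp(-rT) = 1.0200 * 0.99302444 = 1.01288493
P = C - S*exp(-qT) + K*exp(-rT)
P = 0.1612 - 1.08000000 + 1.01288493 = 0.0941

Answer: Put price = 0.0941


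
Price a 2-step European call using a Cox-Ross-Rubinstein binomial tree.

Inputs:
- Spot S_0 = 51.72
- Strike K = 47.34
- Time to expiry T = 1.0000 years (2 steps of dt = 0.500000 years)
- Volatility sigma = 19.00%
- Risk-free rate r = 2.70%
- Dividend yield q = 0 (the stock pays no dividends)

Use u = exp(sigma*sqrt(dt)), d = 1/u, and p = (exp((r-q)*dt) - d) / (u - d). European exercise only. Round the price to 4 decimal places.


dt = T/N = 0.500000
u = exp(sigma*sqrt(dt)) = 1.143793; d = 1/u = 0.874284
p = (exp((r-q)*dt) - d) / (u - d) = 0.516893
Discount per step: exp(-r*dt) = 0.986591
Stock lattice S(k, i) with i counting down-moves:
  k=0: S(0,0) = 51.7200
  k=1: S(1,0) = 59.1570; S(1,1) = 45.2180
  k=2: S(2,0) = 67.6634; S(2,1) = 51.7200; S(2,2) = 39.5333
Terminal payoffs V(N, i) = max(S_T - K, 0):
  V(2,0) = 20.323381; V(2,1) = 4.380000; V(2,2) = 0.000000
Backward induction: V(k, i) = exp(-r*dt) * [p * V(k+1, i) + (1-p) * V(k+1, i+1)].
  V(1,0) = exp(-r*dt) * [p*20.323381 + (1-p)*4.380000] = 12.451791
  V(1,1) = exp(-r*dt) * [p*4.380000 + (1-p)*0.000000] = 2.233635
  V(0,0) = exp(-r*dt) * [p*12.451791 + (1-p)*2.233635] = 7.414558

Answer: Price = V(0,0) = 7.4146


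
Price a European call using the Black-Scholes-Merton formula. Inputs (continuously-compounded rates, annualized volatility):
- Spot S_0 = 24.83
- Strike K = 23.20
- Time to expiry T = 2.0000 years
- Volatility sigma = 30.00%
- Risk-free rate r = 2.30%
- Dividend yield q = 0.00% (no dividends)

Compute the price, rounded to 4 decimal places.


d1 = (ln(S/K) + (r - q + 0.5*sigma^2) * T) / (sigma * sqrt(T)) = 0.48059767
d2 = d1 - sigma * sqrt(T) = 0.05633360
exp(-rT) = 0.95504196; exp(-qT) = 1.00000000
C = S_0 * exp(-qT) * N(d1) - K * exp(-rT) * N(d2)
N(d1) = 0.68459876; N(d2) = 0.52246197
C = 24.8300 * 1.00000000 * 0.68459876 - 23.2000 * 0.95504196 * 0.52246197 = 5.4224

Answer: Price = 5.4224


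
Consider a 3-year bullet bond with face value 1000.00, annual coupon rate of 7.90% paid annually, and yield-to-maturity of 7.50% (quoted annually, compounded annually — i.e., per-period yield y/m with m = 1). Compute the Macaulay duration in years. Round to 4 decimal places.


Answer: Macaulay duration = 2.7869 years

Derivation:
Coupon per period c = face * coupon_rate / m = 79.000000
Periods per year m = 1; per-period yield y/m = 0.075000
Number of cashflows N = 3
Cashflows (t years, CF_t, discount factor 1/(1+y/m)^(m*t), PV):
  t = 1.0000: CF_t = 79.000000, DF = 0.930233, PV = 73.488372
  t = 2.0000: CF_t = 79.000000, DF = 0.865333, PV = 68.361276
  t = 3.0000: CF_t = 1079.000000, DF = 0.804961, PV = 868.552455
Price P = sum_t PV_t = 1010.402103
Macaulay numerator sum_t t * PV_t:
  t * PV_t at t = 1.0000: 73.488372
  t * PV_t at t = 2.0000: 136.722553
  t * PV_t at t = 3.0000: 2605.657364
Macaulay duration D = (sum_t t * PV_t) / P = 2815.868288 / 1010.402103 = 2.786879


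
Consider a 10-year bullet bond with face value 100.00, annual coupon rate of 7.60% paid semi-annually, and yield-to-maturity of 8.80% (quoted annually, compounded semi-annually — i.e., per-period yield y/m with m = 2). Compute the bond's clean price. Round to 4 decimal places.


Coupon per period c = face * coupon_rate / m = 3.800000
Periods per year m = 2; per-period yield y/m = 0.044000
Number of cashflows N = 20
Cashflows (t years, CF_t, discount factor 1/(1+y/m)^(m*t), PV):
  t = 0.5000: CF_t = 3.800000, DF = 0.957854, PV = 3.639847
  t = 1.0000: CF_t = 3.800000, DF = 0.917485, PV = 3.486443
  t = 1.5000: CF_t = 3.800000, DF = 0.878817, PV = 3.339505
  t = 2.0000: CF_t = 3.800000, DF = 0.841779, PV = 3.198760
  t = 2.5000: CF_t = 3.800000, DF = 0.806302, PV = 3.063946
  t = 3.0000: CF_t = 3.800000, DF = 0.772320, PV = 2.934814
  t = 3.5000: CF_t = 3.800000, DF = 0.739770, PV = 2.811125
  t = 4.0000: CF_t = 3.800000, DF = 0.708592, PV = 2.692648
  t = 4.5000: CF_t = 3.800000, DF = 0.678728, PV = 2.579165
  t = 5.0000: CF_t = 3.800000, DF = 0.650122, PV = 2.470464
  t = 5.5000: CF_t = 3.800000, DF = 0.622722, PV = 2.366345
  t = 6.0000: CF_t = 3.800000, DF = 0.596477, PV = 2.266614
  t = 6.5000: CF_t = 3.800000, DF = 0.571339, PV = 2.171086
  t = 7.0000: CF_t = 3.800000, DF = 0.547259, PV = 2.079585
  t = 7.5000: CF_t = 3.800000, DF = 0.524195, PV = 1.991939
  t = 8.0000: CF_t = 3.800000, DF = 0.502102, PV = 1.907988
  t = 8.5000: CF_t = 3.800000, DF = 0.480941, PV = 1.827575
  t = 9.0000: CF_t = 3.800000, DF = 0.460671, PV = 1.750550
  t = 9.5000: CF_t = 3.800000, DF = 0.441256, PV = 1.676772
  t = 10.0000: CF_t = 103.800000, DF = 0.422659, PV = 43.871995
Price P = sum_t PV_t = 92.127167

Answer: Price = 92.1272


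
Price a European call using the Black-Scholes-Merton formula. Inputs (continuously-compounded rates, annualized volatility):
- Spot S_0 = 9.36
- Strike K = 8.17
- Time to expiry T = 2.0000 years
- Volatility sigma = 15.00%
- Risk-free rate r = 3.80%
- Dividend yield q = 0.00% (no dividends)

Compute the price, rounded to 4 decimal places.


d1 = (ln(S/K) + (r - q + 0.5*sigma^2) * T) / (sigma * sqrt(T)) = 1.10533226
d2 = d1 - sigma * sqrt(T) = 0.89320023
exp(-rT) = 0.92681621; exp(-qT) = 1.00000000
C = S_0 * exp(-qT) * N(d1) - K * exp(-rT) * N(d2)
N(d1) = 0.86549218; N(d2) = 0.81412502
C = 9.3600 * 1.00000000 * 0.86549218 - 8.1700 * 0.92681621 * 0.81412502 = 1.9364

Answer: Price = 1.9364


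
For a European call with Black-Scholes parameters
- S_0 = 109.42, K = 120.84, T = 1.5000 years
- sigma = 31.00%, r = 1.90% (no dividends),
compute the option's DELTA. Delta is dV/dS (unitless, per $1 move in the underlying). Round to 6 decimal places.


Answer: Delta = 0.501367

Derivation:
d1 = 0.0034275265; d2 = -0.3762433836
phi(d1) = 0.3989399370; exp(-qT) = 1.0000000000; exp(-rT) = 0.9719022941
N(d1) = 0.5013673826
Delta = exp(-qT) * N(d1) = 1.0000000000 * 0.5013673826 = 0.501367


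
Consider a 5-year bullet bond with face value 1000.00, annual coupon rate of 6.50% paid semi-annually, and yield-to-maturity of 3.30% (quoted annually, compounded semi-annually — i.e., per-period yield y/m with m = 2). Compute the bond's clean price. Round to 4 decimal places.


Coupon per period c = face * coupon_rate / m = 32.500000
Periods per year m = 2; per-period yield y/m = 0.016500
Number of cashflows N = 10
Cashflows (t years, CF_t, discount factor 1/(1+y/m)^(m*t), PV):
  t = 0.5000: CF_t = 32.500000, DF = 0.983768, PV = 31.972455
  t = 1.0000: CF_t = 32.500000, DF = 0.967799, PV = 31.453472
  t = 1.5000: CF_t = 32.500000, DF = 0.952090, PV = 30.942914
  t = 2.0000: CF_t = 32.500000, DF = 0.936635, PV = 30.440644
  t = 2.5000: CF_t = 32.500000, DF = 0.921432, PV = 29.946526
  t = 3.0000: CF_t = 32.500000, DF = 0.906475, PV = 29.460429
  t = 3.5000: CF_t = 32.500000, DF = 0.891761, PV = 28.982222
  t = 4.0000: CF_t = 32.500000, DF = 0.877285, PV = 28.511778
  t = 4.5000: CF_t = 32.500000, DF = 0.863045, PV = 28.048970
  t = 5.0000: CF_t = 1032.500000, DF = 0.849036, PV = 876.629801
Price P = sum_t PV_t = 1146.389210

Answer: Price = 1146.3892


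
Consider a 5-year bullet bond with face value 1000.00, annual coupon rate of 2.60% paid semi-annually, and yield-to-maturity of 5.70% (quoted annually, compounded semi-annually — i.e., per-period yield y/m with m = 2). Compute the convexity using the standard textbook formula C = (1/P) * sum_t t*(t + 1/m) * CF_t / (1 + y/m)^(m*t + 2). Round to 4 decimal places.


Answer: Convexity = 23.9021

Derivation:
Coupon per period c = face * coupon_rate / m = 13.000000
Periods per year m = 2; per-period yield y/m = 0.028500
Number of cashflows N = 10
Cashflows (t years, CF_t, discount factor 1/(1+y/m)^(m*t), PV):
  t = 0.5000: CF_t = 13.000000, DF = 0.972290, PV = 12.639767
  t = 1.0000: CF_t = 13.000000, DF = 0.945347, PV = 12.289515
  t = 1.5000: CF_t = 13.000000, DF = 0.919152, PV = 11.948970
  t = 2.0000: CF_t = 13.000000, DF = 0.893682, PV = 11.617861
  t = 2.5000: CF_t = 13.000000, DF = 0.868917, PV = 11.295927
  t = 3.0000: CF_t = 13.000000, DF = 0.844840, PV = 10.982914
  t = 3.5000: CF_t = 13.000000, DF = 0.821429, PV = 10.678574
  t = 4.0000: CF_t = 13.000000, DF = 0.798667, PV = 10.382668
  t = 4.5000: CF_t = 13.000000, DF = 0.776536, PV = 10.094962
  t = 5.0000: CF_t = 1013.000000, DF = 0.755018, PV = 764.832766
Price P = sum_t PV_t = 866.763924
Convexity numerator sum_t t*(t + 1/m) * CF_t / (1+y/m)^(m*t + 2):
  t = 0.5000: term = 5.974485
  t = 1.0000: term = 17.426791
  t = 1.5000: term = 33.887781
  t = 2.0000: term = 54.914569
  t = 2.5000: term = 80.089308
  t = 3.0000: term = 109.018018
  t = 3.5000: term = 141.329468
  t = 4.0000: term = 176.674104
  t = 4.5000: term = 214.723024
  t = 5.0000: term = 19883.397134
Convexity = (1/P) * sum = 20717.434682 / 866.763924 = 23.902050


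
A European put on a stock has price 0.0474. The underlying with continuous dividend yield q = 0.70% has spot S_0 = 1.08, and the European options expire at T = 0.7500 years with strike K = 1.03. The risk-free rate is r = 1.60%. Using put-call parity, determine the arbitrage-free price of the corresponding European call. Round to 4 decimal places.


Answer: Call price = 0.1040

Derivation:
Put-call parity: C - P = S_0 * exp(-qT) - K * exp(-rT).
S_0 * exp(-qT) = 1.0800 * 0.99476376 = 1.07434486
K * exp(-rT) = 1.0300 * 0.98807171 = 1.01771386
C = P + S*exp(-qT) - K*exp(-rT)
C = 0.0474 + 1.07434486 - 1.01771386 = 0.1040


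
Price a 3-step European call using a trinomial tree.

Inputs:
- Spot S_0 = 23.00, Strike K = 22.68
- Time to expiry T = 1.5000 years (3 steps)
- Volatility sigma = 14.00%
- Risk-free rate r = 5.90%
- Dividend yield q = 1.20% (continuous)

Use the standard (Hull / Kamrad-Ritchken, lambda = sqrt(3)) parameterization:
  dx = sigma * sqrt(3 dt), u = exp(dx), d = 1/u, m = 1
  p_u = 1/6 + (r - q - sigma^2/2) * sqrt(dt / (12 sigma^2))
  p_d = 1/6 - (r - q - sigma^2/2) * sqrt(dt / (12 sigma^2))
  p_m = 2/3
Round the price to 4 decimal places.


dt = T/N = 0.500000; dx = sigma*sqrt(3*dt) = 0.171464
u = exp(dx) = 1.187042; d = 1/u = 0.842430
p_u = 0.220905, p_m = 0.666667, p_d = 0.112428
Discount per step: exp(-r*dt) = 0.970931
Stock lattice S(k, j) with j the centered position index:
  k=0: S(0,+0) = 23.0000
  k=1: S(1,-1) = 19.3759; S(1,+0) = 23.0000; S(1,+1) = 27.3020
  k=2: S(2,-2) = 16.3228; S(2,-1) = 19.3759; S(2,+0) = 23.0000; S(2,+1) = 27.3020; S(2,+2) = 32.4086
  k=3: S(3,-3) = 13.7509; S(3,-2) = 16.3228; S(3,-1) = 19.3759; S(3,+0) = 23.0000; S(3,+1) = 27.3020; S(3,+2) = 32.4086; S(3,+3) = 38.4703
Terminal payoffs V(N, j) = max(S_T - K, 0):
  V(3,-3) = 0.000000; V(3,-2) = 0.000000; V(3,-1) = 0.000000; V(3,+0) = 0.320000; V(3,+1) = 4.621960; V(3,+2) = 9.728566; V(3,+3) = 15.790321
Backward induction: V(k, j) = exp(-r*dt) * [p_u * V(k+1, j+1) + p_m * V(k+1, j) + p_d * V(k+1, j-1)]
  V(2,-2) = exp(-r*dt) * [p_u*0.000000 + p_m*0.000000 + p_d*0.000000] = 0.000000
  V(2,-1) = exp(-r*dt) * [p_u*0.320000 + p_m*0.000000 + p_d*0.000000] = 0.068635
  V(2,+0) = exp(-r*dt) * [p_u*4.621960 + p_m*0.320000 + p_d*0.000000] = 1.198468
  V(2,+1) = exp(-r*dt) * [p_u*9.728566 + p_m*4.621960 + p_d*0.320000] = 5.113287
  V(2,+2) = exp(-r*dt) * [p_u*15.790321 + p_m*9.728566 + p_d*4.621960] = 10.188478
  V(1,-1) = exp(-r*dt) * [p_u*1.198468 + p_m*0.068635 + p_d*0.000000] = 0.301478
  V(1,+0) = exp(-r*dt) * [p_u*5.113287 + p_m*1.198468 + p_d*0.068635] = 1.879963
  V(1,+1) = exp(-r*dt) * [p_u*10.188478 + p_m*5.113287 + p_d*1.198468] = 5.625854
  V(0,+0) = exp(-r*dt) * [p_u*5.625854 + p_m*1.879963 + p_d*0.301478] = 2.456440

Answer: Price = V(0,0) = 2.4564


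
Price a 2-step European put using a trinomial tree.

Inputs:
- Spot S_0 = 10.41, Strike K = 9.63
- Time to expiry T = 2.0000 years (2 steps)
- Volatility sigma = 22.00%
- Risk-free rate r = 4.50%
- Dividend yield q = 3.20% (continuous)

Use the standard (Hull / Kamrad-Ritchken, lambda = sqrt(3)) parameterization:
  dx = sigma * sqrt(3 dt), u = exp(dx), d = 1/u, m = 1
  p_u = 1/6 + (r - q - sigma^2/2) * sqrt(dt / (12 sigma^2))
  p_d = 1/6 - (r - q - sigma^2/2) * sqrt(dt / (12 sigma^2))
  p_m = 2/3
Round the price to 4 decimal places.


Answer: Price = V(0,0) = 0.7000

Derivation:
dt = T/N = 1.000000; dx = sigma*sqrt(3*dt) = 0.381051
u = exp(dx) = 1.463823; d = 1/u = 0.683143
p_u = 0.151970, p_m = 0.666667, p_d = 0.181363
Discount per step: exp(-r*dt) = 0.955997
Stock lattice S(k, j) with j the centered position index:
  k=0: S(0,+0) = 10.4100
  k=1: S(1,-1) = 7.1115; S(1,+0) = 10.4100; S(1,+1) = 15.2384
  k=2: S(2,-2) = 4.8582; S(2,-1) = 7.1115; S(2,+0) = 10.4100; S(2,+1) = 15.2384; S(2,+2) = 22.3063
Terminal payoffs V(N, j) = max(K - S_T, 0):
  V(2,-2) = 4.771817; V(2,-1) = 2.518482; V(2,+0) = 0.000000; V(2,+1) = 0.000000; V(2,+2) = 0.000000
Backward induction: V(k, j) = exp(-r*dt) * [p_u * V(k+1, j+1) + p_m * V(k+1, j) + p_d * V(k+1, j-1)]
  V(1,-1) = exp(-r*dt) * [p_u*0.000000 + p_m*2.518482 + p_d*4.771817] = 2.432458
  V(1,+0) = exp(-r*dt) * [p_u*0.000000 + p_m*0.000000 + p_d*2.518482] = 0.436661
  V(1,+1) = exp(-r*dt) * [p_u*0.000000 + p_m*0.000000 + p_d*0.000000] = 0.000000
  V(0,+0) = exp(-r*dt) * [p_u*0.000000 + p_m*0.436661 + p_d*2.432458] = 0.700043


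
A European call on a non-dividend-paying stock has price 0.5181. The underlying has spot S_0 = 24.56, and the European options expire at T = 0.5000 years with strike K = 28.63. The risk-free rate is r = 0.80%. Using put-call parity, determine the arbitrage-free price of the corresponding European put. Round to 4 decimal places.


Answer: Put price = 4.4738

Derivation:
Put-call parity: C - P = S_0 * exp(-qT) - K * exp(-rT).
S_0 * exp(-qT) = 24.5600 * 1.00000000 = 24.56000000
K * exp(-rT) = 28.6300 * 0.99600799 = 28.51570873
P = C - S*exp(-qT) + K*exp(-rT)
P = 0.5181 - 24.56000000 + 28.51570873 = 4.4738


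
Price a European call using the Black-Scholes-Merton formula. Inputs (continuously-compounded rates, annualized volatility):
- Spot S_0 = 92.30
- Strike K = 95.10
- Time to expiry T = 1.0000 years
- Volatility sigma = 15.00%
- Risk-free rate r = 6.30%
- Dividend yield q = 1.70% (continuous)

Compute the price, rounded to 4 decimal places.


d1 = (ln(S/K) + (r - q + 0.5*sigma^2) * T) / (sigma * sqrt(T)) = 0.18243448
d2 = d1 - sigma * sqrt(T) = 0.03243448
exp(-rT) = 0.93894347; exp(-qT) = 0.98314368
C = S_0 * exp(-qT) * N(d1) - K * exp(-rT) * N(d2)
N(d1) = 0.57237912; N(d2) = 0.51293722
C = 92.3000 * 0.98314368 * 0.57237912 - 95.1000 * 0.93894347 * 0.51293722 = 6.1381

Answer: Price = 6.1381


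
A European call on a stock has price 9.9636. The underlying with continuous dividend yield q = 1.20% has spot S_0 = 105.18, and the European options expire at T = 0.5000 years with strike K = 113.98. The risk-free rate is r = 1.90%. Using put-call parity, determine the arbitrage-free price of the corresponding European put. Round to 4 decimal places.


Answer: Put price = 18.3151

Derivation:
Put-call parity: C - P = S_0 * exp(-qT) - K * exp(-rT).
S_0 * exp(-qT) = 105.1800 * 0.99401796 = 104.55080946
K * exp(-rT) = 113.9800 * 0.99054498 = 112.90231710
P = C - S*exp(-qT) + K*exp(-rT)
P = 9.9636 - 104.55080946 + 112.90231710 = 18.3151


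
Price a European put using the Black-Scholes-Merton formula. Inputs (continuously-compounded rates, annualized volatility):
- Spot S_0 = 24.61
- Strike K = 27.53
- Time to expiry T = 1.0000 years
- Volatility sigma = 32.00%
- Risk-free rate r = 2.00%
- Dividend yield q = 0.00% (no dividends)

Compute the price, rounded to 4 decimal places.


d1 = (ln(S/K) + (r - q + 0.5*sigma^2) * T) / (sigma * sqrt(T)) = -0.12788580
d2 = d1 - sigma * sqrt(T) = -0.44788580
exp(-rT) = 0.98019867; exp(-qT) = 1.00000000
P = K * exp(-rT) * N(-d2) - S_0 * exp(-qT) * N(-d1)
N(-d1) = 0.55088032; N(-d2) = 0.67288219
P = 27.5300 * 0.98019867 * 0.67288219 - 24.6100 * 1.00000000 * 0.55088032 = 4.6005

Answer: Price = 4.6005


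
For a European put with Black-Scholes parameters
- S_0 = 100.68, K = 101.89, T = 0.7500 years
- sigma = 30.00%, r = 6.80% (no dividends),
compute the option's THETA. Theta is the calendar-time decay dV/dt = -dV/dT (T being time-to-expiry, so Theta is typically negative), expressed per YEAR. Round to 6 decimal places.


Answer: Theta = -3.450625

Derivation:
d1 = 0.2802203029; d2 = 0.0204126817
phi(d1) = 0.3835826209; exp(-qT) = 1.0000000000; exp(-rT) = 0.9502786705
Theta = -S*exp(-qT)*phi(d1)*sigma/(2*sqrt(T)) + r*K*exp(-rT)*N(-d2) - q*S*exp(-qT)*N(-d1)
N(-d1) = 0.3896542455; N(-d2) = 0.4918570837; sqrt(T) = 0.8660254038
Term 1 = -100.6800 * 1.0000000000 * 0.3835826209 * 0.3000 / (2 * 0.8660254038) = -6.6890240349
Term 2 = 0.0680 * 101.8900 * 0.9502786705 * 0.4918570837 = 3.2383992244
Term 3 = 0 (no dividend yield, q = 0)
Theta = -6.6890240349 + (3.2383992244) + (0.0000000000) = -3.450625


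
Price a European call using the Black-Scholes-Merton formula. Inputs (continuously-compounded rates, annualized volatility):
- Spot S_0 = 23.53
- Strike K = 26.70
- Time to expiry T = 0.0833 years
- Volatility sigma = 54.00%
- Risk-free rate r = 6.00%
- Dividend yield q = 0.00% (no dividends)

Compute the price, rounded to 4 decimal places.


d1 = (ln(S/K) + (r - q + 0.5*sigma^2) * T) / (sigma * sqrt(T)) = -0.70094222
d2 = d1 - sigma * sqrt(T) = -0.85679561
exp(-rT) = 0.99501447; exp(-qT) = 1.00000000
C = S_0 * exp(-qT) * N(d1) - K * exp(-rT) * N(d2)
N(d1) = 0.24166954; N(d2) = 0.19577893
C = 23.5300 * 1.00000000 * 0.24166954 - 26.7000 * 0.99501447 * 0.19577893 = 0.4852

Answer: Price = 0.4852


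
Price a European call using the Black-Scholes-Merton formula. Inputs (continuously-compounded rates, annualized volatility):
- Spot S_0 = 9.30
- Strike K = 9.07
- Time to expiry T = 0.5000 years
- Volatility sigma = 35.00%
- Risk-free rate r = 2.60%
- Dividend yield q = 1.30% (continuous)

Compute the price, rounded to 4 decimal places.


d1 = (ln(S/K) + (r - q + 0.5*sigma^2) * T) / (sigma * sqrt(T)) = 0.25119316
d2 = d1 - sigma * sqrt(T) = 0.00370579
exp(-rT) = 0.98708414; exp(-qT) = 0.99352108
C = S_0 * exp(-qT) * N(d1) - K * exp(-rT) * N(d2)
N(d1) = 0.59916761; N(d2) = 0.50147839
C = 9.3000 * 0.99352108 * 0.59916761 - 9.0700 * 0.98708414 * 0.50147839 = 1.0465

Answer: Price = 1.0465


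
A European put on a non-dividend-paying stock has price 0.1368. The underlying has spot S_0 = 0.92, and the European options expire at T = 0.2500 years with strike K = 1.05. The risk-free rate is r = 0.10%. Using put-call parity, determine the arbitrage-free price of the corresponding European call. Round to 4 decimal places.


Answer: Call price = 0.0071

Derivation:
Put-call parity: C - P = S_0 * exp(-qT) - K * exp(-rT).
S_0 * exp(-qT) = 0.9200 * 1.00000000 = 0.92000000
K * exp(-rT) = 1.0500 * 0.99975003 = 1.04973753
C = P + S*exp(-qT) - K*exp(-rT)
C = 0.1368 + 0.92000000 - 1.04973753 = 0.0071


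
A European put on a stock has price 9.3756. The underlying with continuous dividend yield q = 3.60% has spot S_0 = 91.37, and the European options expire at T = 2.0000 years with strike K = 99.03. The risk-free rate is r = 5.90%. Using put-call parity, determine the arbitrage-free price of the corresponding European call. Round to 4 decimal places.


Put-call parity: C - P = S_0 * exp(-qT) - K * exp(-rT).
S_0 * exp(-qT) = 91.3700 * 0.93053090 = 85.02260795
K * exp(-rT) = 99.0300 * 0.88869605 = 88.00757009
C = P + S*exp(-qT) - K*exp(-rT)
C = 9.3756 + 85.02260795 - 88.00757009 = 6.3906

Answer: Call price = 6.3906


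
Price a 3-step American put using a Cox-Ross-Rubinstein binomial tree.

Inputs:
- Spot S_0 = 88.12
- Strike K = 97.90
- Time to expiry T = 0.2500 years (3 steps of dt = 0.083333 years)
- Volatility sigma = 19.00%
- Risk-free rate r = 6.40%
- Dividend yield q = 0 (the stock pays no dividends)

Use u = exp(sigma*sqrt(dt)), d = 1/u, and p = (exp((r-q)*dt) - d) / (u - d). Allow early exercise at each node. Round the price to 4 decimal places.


dt = T/N = 0.083333
u = exp(sigma*sqrt(dt)) = 1.056380; d = 1/u = 0.946629
p = (exp((r-q)*dt) - d) / (u - d) = 0.535016
Discount per step: exp(-r*dt) = 0.994681
Stock lattice S(k, i) with i counting down-moves:
  k=0: S(0,0) = 88.1200
  k=1: S(1,0) = 93.0882; S(1,1) = 83.4169
  k=2: S(2,0) = 98.3366; S(2,1) = 88.1200; S(2,2) = 78.9649
  k=3: S(3,0) = 103.8808; S(3,1) = 93.0882; S(3,2) = 83.4169; S(3,3) = 74.7504
Terminal payoffs V(N, i) = max(K - S_T, 0):
  V(3,0) = 0.000000; V(3,1) = 4.811766; V(3,2) = 14.483073; V(3,3) = 23.149590
Backward induction: V(k, i) = exp(-r*dt) * [p * V(k+1, i) + (1-p) * V(k+1, i+1)]; then take max(V_cont, immediate exercise) for American.
  V(2,0) = exp(-r*dt) * [p*0.000000 + (1-p)*4.811766] = 2.225494; exercise = 0.000000; V(2,0) = max -> 2.225494
  V(2,1) = exp(-r*dt) * [p*4.811766 + (1-p)*14.483073] = 9.259257; exercise = 9.780000; V(2,1) = max -> 9.780000
  V(2,2) = exp(-r*dt) * [p*14.483073 + (1-p)*23.149590] = 18.414394; exercise = 18.935138; V(2,2) = max -> 18.935138
  V(1,0) = exp(-r*dt) * [p*2.225494 + (1-p)*9.780000] = 5.707698; exercise = 4.811766; V(1,0) = max -> 5.707698
  V(1,1) = exp(-r*dt) * [p*9.780000 + (1-p)*18.935138] = 13.962330; exercise = 14.483073; V(1,1) = max -> 14.483073
  V(0,0) = exp(-r*dt) * [p*5.707698 + (1-p)*14.483073] = 9.736045; exercise = 9.780000; V(0,0) = max -> 9.780000

Answer: Price = V(0,0) = 9.7800


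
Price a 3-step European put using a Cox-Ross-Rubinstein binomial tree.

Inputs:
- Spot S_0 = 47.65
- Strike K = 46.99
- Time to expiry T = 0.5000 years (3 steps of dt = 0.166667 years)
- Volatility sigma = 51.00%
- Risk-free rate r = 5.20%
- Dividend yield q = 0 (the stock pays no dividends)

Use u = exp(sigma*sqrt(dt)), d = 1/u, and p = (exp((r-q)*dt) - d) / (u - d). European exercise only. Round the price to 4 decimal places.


dt = T/N = 0.166667
u = exp(sigma*sqrt(dt)) = 1.231468; d = 1/u = 0.812039
p = (exp((r-q)*dt) - d) / (u - d) = 0.468888
Discount per step: exp(-r*dt) = 0.991371
Stock lattice S(k, i) with i counting down-moves:
  k=0: S(0,0) = 47.6500
  k=1: S(1,0) = 58.6794; S(1,1) = 38.6937
  k=2: S(2,0) = 72.2618; S(2,1) = 47.6500; S(2,2) = 31.4208
  k=3: S(3,0) = 88.9881; S(3,1) = 58.6794; S(3,2) = 38.6937; S(3,3) = 25.5149
Terminal payoffs V(N, i) = max(K - S_T, 0):
  V(3,0) = 0.000000; V(3,1) = 0.000000; V(3,2) = 8.296331; V(3,3) = 21.475096
Backward induction: V(k, i) = exp(-r*dt) * [p * V(k+1, i) + (1-p) * V(k+1, i+1)].
  V(2,0) = exp(-r*dt) * [p*0.000000 + (1-p)*0.000000] = 0.000000
  V(2,1) = exp(-r*dt) * [p*0.000000 + (1-p)*8.296331] = 4.368255
  V(2,2) = exp(-r*dt) * [p*8.296331 + (1-p)*21.475096] = 15.163736
  V(1,0) = exp(-r*dt) * [p*0.000000 + (1-p)*4.368255] = 2.300011
  V(1,1) = exp(-r*dt) * [p*4.368255 + (1-p)*15.163736] = 10.014689
  V(0,0) = exp(-r*dt) * [p*2.300011 + (1-p)*10.014689] = 6.342161

Answer: Price = V(0,0) = 6.3422


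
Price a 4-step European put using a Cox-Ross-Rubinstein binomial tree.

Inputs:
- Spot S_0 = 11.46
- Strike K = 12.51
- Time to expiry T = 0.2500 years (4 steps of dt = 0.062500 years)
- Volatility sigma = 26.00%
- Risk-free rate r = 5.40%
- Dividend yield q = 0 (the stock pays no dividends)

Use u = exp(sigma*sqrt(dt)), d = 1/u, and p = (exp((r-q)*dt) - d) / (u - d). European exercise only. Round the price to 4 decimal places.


dt = T/N = 0.062500
u = exp(sigma*sqrt(dt)) = 1.067159; d = 1/u = 0.937067
p = (exp((r-q)*dt) - d) / (u - d) = 0.509743
Discount per step: exp(-r*dt) = 0.996631
Stock lattice S(k, i) with i counting down-moves:
  k=0: S(0,0) = 11.4600
  k=1: S(1,0) = 12.2296; S(1,1) = 10.7388
  k=2: S(2,0) = 13.0510; S(2,1) = 11.4600; S(2,2) = 10.0630
  k=3: S(3,0) = 13.9275; S(3,1) = 12.2296; S(3,2) = 10.7388; S(3,3) = 9.4297
  k=4: S(4,0) = 14.8628; S(4,1) = 13.0510; S(4,2) = 11.4600; S(4,3) = 10.0630; S(4,4) = 8.8363
Terminal payoffs V(N, i) = max(K - S_T, 0):
  V(4,0) = 0.000000; V(4,1) = 0.000000; V(4,2) = 1.050000; V(4,3) = 2.447026; V(4,4) = 3.673749
Backward induction: V(k, i) = exp(-r*dt) * [p * V(k+1, i) + (1-p) * V(k+1, i+1)].
  V(3,0) = exp(-r*dt) * [p*0.000000 + (1-p)*0.000000] = 0.000000
  V(3,1) = exp(-r*dt) * [p*0.000000 + (1-p)*1.050000] = 0.513036
  V(3,2) = exp(-r*dt) * [p*1.050000 + (1-p)*2.447026] = 1.729057
  V(3,3) = exp(-r*dt) * [p*2.447026 + (1-p)*3.673749] = 3.038165
  V(2,0) = exp(-r*dt) * [p*0.000000 + (1-p)*0.513036] = 0.250672
  V(2,1) = exp(-r*dt) * [p*0.513036 + (1-p)*1.729057] = 1.105462
  V(2,2) = exp(-r*dt) * [p*1.729057 + (1-p)*3.038165] = 2.362868
  V(1,0) = exp(-r*dt) * [p*0.250672 + (1-p)*1.105462] = 0.667482
  V(1,1) = exp(-r*dt) * [p*1.105462 + (1-p)*2.362868] = 1.716113
  V(0,0) = exp(-r*dt) * [p*0.667482 + (1-p)*1.716113] = 1.177600

Answer: Price = V(0,0) = 1.1776


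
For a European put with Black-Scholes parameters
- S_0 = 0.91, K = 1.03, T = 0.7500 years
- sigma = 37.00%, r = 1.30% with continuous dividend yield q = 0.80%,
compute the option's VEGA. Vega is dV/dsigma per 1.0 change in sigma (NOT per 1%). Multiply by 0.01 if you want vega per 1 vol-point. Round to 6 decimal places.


d1 = -0.2146556522; d2 = -0.5350850516
phi(d1) = 0.3898563045; exp(-qT) = 0.9940179641; exp(-rT) = 0.9902973771
Vega = S * exp(-qT) * phi(d1) * sqrt(T) = 0.9100 * 0.9940179641 * 0.3898563045 * 0.8660254038 = 0.305401

Answer: Vega = 0.305401


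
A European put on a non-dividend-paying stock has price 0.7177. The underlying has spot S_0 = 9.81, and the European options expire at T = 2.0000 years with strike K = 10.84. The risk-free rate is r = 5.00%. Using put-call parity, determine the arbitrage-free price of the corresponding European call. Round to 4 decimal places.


Answer: Call price = 0.7193

Derivation:
Put-call parity: C - P = S_0 * exp(-qT) - K * exp(-rT).
S_0 * exp(-qT) = 9.8100 * 1.00000000 = 9.81000000
K * exp(-rT) = 10.8400 * 0.90483742 = 9.80843761
C = P + S*exp(-qT) - K*exp(-rT)
C = 0.7177 + 9.81000000 - 9.80843761 = 0.7193


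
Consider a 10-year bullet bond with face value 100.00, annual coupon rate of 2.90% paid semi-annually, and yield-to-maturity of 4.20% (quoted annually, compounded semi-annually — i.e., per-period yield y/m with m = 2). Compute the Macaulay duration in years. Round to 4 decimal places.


Coupon per period c = face * coupon_rate / m = 1.450000
Periods per year m = 2; per-period yield y/m = 0.021000
Number of cashflows N = 20
Cashflows (t years, CF_t, discount factor 1/(1+y/m)^(m*t), PV):
  t = 0.5000: CF_t = 1.450000, DF = 0.979432, PV = 1.420176
  t = 1.0000: CF_t = 1.450000, DF = 0.959287, PV = 1.390966
  t = 1.5000: CF_t = 1.450000, DF = 0.939556, PV = 1.362357
  t = 2.0000: CF_t = 1.450000, DF = 0.920231, PV = 1.334335
  t = 2.5000: CF_t = 1.450000, DF = 0.901304, PV = 1.306891
  t = 3.0000: CF_t = 1.450000, DF = 0.882766, PV = 1.280011
  t = 3.5000: CF_t = 1.450000, DF = 0.864609, PV = 1.253683
  t = 4.0000: CF_t = 1.450000, DF = 0.846826, PV = 1.227897
  t = 4.5000: CF_t = 1.450000, DF = 0.829408, PV = 1.202642
  t = 5.0000: CF_t = 1.450000, DF = 0.812349, PV = 1.177906
  t = 5.5000: CF_t = 1.450000, DF = 0.795640, PV = 1.153679
  t = 6.0000: CF_t = 1.450000, DF = 0.779276, PV = 1.129950
  t = 6.5000: CF_t = 1.450000, DF = 0.763247, PV = 1.106709
  t = 7.0000: CF_t = 1.450000, DF = 0.747549, PV = 1.083946
  t = 7.5000: CF_t = 1.450000, DF = 0.732173, PV = 1.061651
  t = 8.0000: CF_t = 1.450000, DF = 0.717114, PV = 1.039815
  t = 8.5000: CF_t = 1.450000, DF = 0.702364, PV = 1.018428
  t = 9.0000: CF_t = 1.450000, DF = 0.687918, PV = 0.997481
  t = 9.5000: CF_t = 1.450000, DF = 0.673769, PV = 0.976965
  t = 10.0000: CF_t = 101.450000, DF = 0.659911, PV = 66.947939
Price P = sum_t PV_t = 89.473426
Macaulay numerator sum_t t * PV_t:
  t * PV_t at t = 0.5000: 0.710088
  t * PV_t at t = 1.0000: 1.390966
  t * PV_t at t = 1.5000: 2.043535
  t * PV_t at t = 2.0000: 2.668671
  t * PV_t at t = 2.5000: 3.267227
  t * PV_t at t = 3.0000: 3.840032
  t * PV_t at t = 3.5000: 4.387891
  t * PV_t at t = 4.0000: 4.911589
  t * PV_t at t = 4.5000: 5.411888
  t * PV_t at t = 5.0000: 5.889529
  t * PV_t at t = 5.5000: 6.345232
  t * PV_t at t = 6.0000: 6.779698
  t * PV_t at t = 6.5000: 7.193607
  t * PV_t at t = 7.0000: 7.587621
  t * PV_t at t = 7.5000: 7.962384
  t * PV_t at t = 8.0000: 8.318521
  t * PV_t at t = 8.5000: 8.656639
  t * PV_t at t = 9.0000: 8.977329
  t * PV_t at t = 9.5000: 9.281165
  t * PV_t at t = 10.0000: 669.479387
Macaulay duration D = (sum_t t * PV_t) / P = 775.103001 / 89.473426 = 8.662941

Answer: Macaulay duration = 8.6629 years


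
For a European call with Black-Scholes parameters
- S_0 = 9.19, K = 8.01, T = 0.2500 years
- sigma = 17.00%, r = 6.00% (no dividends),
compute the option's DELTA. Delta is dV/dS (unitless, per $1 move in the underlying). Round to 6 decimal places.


Answer: Delta = 0.966802

Derivation:
d1 = 1.8357373563; d2 = 1.7507373563
phi(d1) = 0.0739841533; exp(-qT) = 1.0000000000; exp(-rT) = 0.9851119396
N(d1) = 0.9668017449
Delta = exp(-qT) * N(d1) = 1.0000000000 * 0.9668017449 = 0.966802


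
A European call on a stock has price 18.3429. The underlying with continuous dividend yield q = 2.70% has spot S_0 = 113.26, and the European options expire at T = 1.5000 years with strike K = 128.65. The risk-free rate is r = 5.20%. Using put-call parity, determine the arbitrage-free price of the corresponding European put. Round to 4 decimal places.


Put-call parity: C - P = S_0 * exp(-qT) - K * exp(-rT).
S_0 * exp(-qT) = 113.2600 * 0.96030916 = 108.76461597
K * exp(-rT) = 128.6500 * 0.92496443 = 118.99667347
P = C - S*exp(-qT) + K*exp(-rT)
P = 18.3429 - 108.76461597 + 118.99667347 = 28.5750

Answer: Put price = 28.5750


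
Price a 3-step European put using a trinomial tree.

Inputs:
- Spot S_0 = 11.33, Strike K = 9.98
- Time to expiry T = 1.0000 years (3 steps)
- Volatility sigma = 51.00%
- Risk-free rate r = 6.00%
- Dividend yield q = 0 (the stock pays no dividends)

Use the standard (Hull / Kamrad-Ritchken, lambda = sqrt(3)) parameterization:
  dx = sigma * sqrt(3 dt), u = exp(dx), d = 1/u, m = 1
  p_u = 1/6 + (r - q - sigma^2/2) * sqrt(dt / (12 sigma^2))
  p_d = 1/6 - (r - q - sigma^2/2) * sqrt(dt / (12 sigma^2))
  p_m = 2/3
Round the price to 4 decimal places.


dt = T/N = 0.333333; dx = sigma*sqrt(3*dt) = 0.510000
u = exp(dx) = 1.665291; d = 1/u = 0.600496
p_u = 0.143775, p_m = 0.666667, p_d = 0.189559
Discount per step: exp(-r*dt) = 0.980199
Stock lattice S(k, j) with j the centered position index:
  k=0: S(0,+0) = 11.3300
  k=1: S(1,-1) = 6.8036; S(1,+0) = 11.3300; S(1,+1) = 18.8677
  k=2: S(2,-2) = 4.0855; S(2,-1) = 6.8036; S(2,+0) = 11.3300; S(2,+1) = 18.8677; S(2,+2) = 31.4203
  k=3: S(3,-3) = 2.4533; S(3,-2) = 4.0855; S(3,-1) = 6.8036; S(3,+0) = 11.3300; S(3,+1) = 18.8677; S(3,+2) = 31.4203; S(3,+3) = 52.3239
Terminal payoffs V(N, j) = max(K - S_T, 0):
  V(3,-3) = 7.526651; V(3,-2) = 5.894459; V(3,-1) = 3.176385; V(3,+0) = 0.000000; V(3,+1) = 0.000000; V(3,+2) = 0.000000; V(3,+3) = 0.000000
Backward induction: V(k, j) = exp(-r*dt) * [p_u * V(k+1, j+1) + p_m * V(k+1, j) + p_d * V(k+1, j-1)]
  V(2,-2) = exp(-r*dt) * [p_u*3.176385 + p_m*5.894459 + p_d*7.526651] = 5.697959
  V(2,-1) = exp(-r*dt) * [p_u*0.000000 + p_m*3.176385 + p_d*5.894459] = 3.170881
  V(2,+0) = exp(-r*dt) * [p_u*0.000000 + p_m*0.000000 + p_d*3.176385] = 0.590189
  V(2,+1) = exp(-r*dt) * [p_u*0.000000 + p_m*0.000000 + p_d*0.000000] = 0.000000
  V(2,+2) = exp(-r*dt) * [p_u*0.000000 + p_m*0.000000 + p_d*0.000000] = 0.000000
  V(1,-1) = exp(-r*dt) * [p_u*0.590189 + p_m*3.170881 + p_d*5.697959] = 3.213947
  V(1,+0) = exp(-r*dt) * [p_u*0.000000 + p_m*0.590189 + p_d*3.170881] = 0.974835
  V(1,+1) = exp(-r*dt) * [p_u*0.000000 + p_m*0.000000 + p_d*0.590189] = 0.109660
  V(0,+0) = exp(-r*dt) * [p_u*0.109660 + p_m*0.974835 + p_d*3.213947] = 1.249644

Answer: Price = V(0,0) = 1.2496


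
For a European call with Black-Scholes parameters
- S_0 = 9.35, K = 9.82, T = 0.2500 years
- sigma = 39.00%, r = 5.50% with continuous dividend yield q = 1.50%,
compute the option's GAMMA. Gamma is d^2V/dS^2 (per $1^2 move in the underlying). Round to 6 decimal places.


d1 = -0.1027296362; d2 = -0.2977296362
phi(d1) = 0.3968427302; exp(-qT) = 0.9962570225; exp(-rT) = 0.9863440995
Gamma = exp(-qT) * phi(d1) / (S * sigma * sqrt(T)) = 0.9962570225 * 0.3968427302 / (9.3500 * 0.3900 * 0.5000000000) = 0.216842

Answer: Gamma = 0.216842


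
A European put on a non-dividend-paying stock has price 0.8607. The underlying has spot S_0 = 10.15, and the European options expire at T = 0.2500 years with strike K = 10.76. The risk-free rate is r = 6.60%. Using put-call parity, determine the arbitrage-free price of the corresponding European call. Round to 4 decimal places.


Put-call parity: C - P = S_0 * exp(-qT) - K * exp(-rT).
S_0 * exp(-qT) = 10.1500 * 1.00000000 = 10.15000000
K * exp(-rT) = 10.7600 * 0.98363538 = 10.58391668
C = P + S*exp(-qT) - K*exp(-rT)
C = 0.8607 + 10.15000000 - 10.58391668 = 0.4268

Answer: Call price = 0.4268


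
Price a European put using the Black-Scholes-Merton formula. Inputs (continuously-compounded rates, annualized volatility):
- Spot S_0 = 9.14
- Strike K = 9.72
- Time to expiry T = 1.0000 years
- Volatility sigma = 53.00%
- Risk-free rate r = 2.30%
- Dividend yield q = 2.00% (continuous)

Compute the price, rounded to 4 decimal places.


d1 = (ln(S/K) + (r - q + 0.5*sigma^2) * T) / (sigma * sqrt(T)) = 0.15457503
d2 = d1 - sigma * sqrt(T) = -0.37542497
exp(-rT) = 0.97726248; exp(-qT) = 0.98019867
P = K * exp(-rT) * N(-d2) - S_0 * exp(-qT) * N(-d1)
N(-d1) = 0.43857818; N(-d2) = 0.64632778
P = 9.7200 * 0.97726248 * 0.64632778 - 9.1400 * 0.98019867 * 0.43857818 = 2.2102

Answer: Price = 2.2102


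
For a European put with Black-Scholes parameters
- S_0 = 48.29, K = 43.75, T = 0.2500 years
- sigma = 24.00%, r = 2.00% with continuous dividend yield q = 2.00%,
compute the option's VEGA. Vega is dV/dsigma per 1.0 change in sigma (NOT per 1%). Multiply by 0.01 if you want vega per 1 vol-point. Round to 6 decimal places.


d1 = 0.8827740590; d2 = 0.7627740590
phi(d1) = 0.2702025130; exp(-qT) = 0.9950124792; exp(-rT) = 0.9950124792
Vega = S * exp(-qT) * phi(d1) * sqrt(T) = 48.2900 * 0.9950124792 * 0.2702025130 * 0.5000000000 = 6.491501

Answer: Vega = 6.491501
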